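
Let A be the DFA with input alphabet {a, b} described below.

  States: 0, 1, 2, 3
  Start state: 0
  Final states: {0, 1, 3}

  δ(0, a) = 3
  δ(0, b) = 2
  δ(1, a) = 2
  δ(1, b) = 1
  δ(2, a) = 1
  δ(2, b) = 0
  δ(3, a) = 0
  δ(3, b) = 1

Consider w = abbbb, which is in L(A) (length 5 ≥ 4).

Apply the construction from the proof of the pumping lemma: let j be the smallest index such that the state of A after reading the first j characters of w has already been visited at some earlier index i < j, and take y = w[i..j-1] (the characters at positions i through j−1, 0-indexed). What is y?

Run of A on w = a b b b b:
  step 0: 0  (start)
  step 1: 3  (read a: 0→3)
  step 2: 1  (read b: 3→1)
  step 3: 1  (read b: 1→1)   ← first repeat (1 seen earlier)
  step 4: 1  (read b: 1→1)
  step 5: 1  (read b: 1→1)

So i = 2, j = 3, giving x = w[0:2] = ab, y = w[2:3] = b, z = w[3:5] = bb.
Check: |xy| = 3 ≤ 4 and |y| = 1 ≥ 1. Reading y takes A from 1 back to 1, so every xyⁱz is accepted.
With |Q| = 4, pigeonhole forces a state repeat no later than step 4; the substring read between the first and second visits to that state can be pumped.

b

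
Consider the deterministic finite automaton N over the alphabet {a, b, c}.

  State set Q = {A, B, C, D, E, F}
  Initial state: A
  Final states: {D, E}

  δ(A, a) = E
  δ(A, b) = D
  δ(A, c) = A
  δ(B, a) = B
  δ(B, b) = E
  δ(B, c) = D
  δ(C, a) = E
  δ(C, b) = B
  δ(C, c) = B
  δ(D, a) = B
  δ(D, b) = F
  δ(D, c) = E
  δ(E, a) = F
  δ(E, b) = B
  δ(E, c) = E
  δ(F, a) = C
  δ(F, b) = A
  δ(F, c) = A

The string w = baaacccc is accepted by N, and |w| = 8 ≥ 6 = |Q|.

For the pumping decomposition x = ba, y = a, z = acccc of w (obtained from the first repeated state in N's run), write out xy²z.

xy^2z = ba·a·a·acccc = baaaacccc.
Reading y = a takes N from B back to B, so after x·y·y the machine is still in B, and z then leads to the accepting state E. Hence baaaacccc ∈ L(N).

baaaacccc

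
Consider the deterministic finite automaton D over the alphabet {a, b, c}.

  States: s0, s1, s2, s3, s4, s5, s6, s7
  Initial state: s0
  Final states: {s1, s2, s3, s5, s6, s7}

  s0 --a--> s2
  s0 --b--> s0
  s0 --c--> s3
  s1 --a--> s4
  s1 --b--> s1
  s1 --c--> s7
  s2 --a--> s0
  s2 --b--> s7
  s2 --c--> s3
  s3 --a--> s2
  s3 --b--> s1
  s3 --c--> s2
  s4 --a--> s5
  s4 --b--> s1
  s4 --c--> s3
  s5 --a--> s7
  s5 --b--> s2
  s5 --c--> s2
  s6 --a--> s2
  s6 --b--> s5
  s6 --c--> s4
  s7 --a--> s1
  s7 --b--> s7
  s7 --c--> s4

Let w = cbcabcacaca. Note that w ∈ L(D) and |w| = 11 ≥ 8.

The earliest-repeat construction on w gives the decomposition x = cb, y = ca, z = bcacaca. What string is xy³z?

xy^3z = cb·ca·ca·ca·bcacaca = cbcacacabcacaca.
Reading y = ca takes D from s1 back to s1, so after x·y·y·y the machine is still in s1, and z then leads to the accepting state s1. Hence cbcacacabcacaca ∈ L(D).

cbcacacabcacaca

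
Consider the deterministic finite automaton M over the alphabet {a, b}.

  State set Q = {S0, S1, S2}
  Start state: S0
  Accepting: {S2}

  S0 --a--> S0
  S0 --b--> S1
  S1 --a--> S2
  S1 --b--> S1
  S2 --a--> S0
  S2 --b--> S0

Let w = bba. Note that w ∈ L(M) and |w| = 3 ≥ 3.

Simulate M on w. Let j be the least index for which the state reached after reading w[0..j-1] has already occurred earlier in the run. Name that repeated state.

State sequence: S0 -b-> S1 -b-> S1 -a-> S2
First repeat at step 2: S1 was already visited.

The earliest repeat is at step j = 2: M is in S1, which it already visited at step i = 1.

S1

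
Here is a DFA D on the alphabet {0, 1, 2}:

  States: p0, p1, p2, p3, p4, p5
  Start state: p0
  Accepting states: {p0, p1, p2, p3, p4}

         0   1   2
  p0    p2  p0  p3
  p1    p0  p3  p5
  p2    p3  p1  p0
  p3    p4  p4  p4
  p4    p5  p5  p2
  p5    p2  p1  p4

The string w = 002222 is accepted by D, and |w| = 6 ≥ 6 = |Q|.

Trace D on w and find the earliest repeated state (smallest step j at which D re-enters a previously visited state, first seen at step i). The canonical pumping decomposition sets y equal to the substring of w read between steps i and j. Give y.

State sequence: p0 -0-> p2 -0-> p3 -2-> p4 -2-> p2 -2-> p0 -2-> p3
First repeat at step 4: p2 was already visited.

So i = 1, j = 4, giving x = w[0:1] = 0, y = w[1:4] = 022, z = w[4:6] = 22.
Check: |xy| = 4 ≤ 6 and |y| = 3 ≥ 1. Reading y takes D from p2 back to p2, so every xyⁱz is accepted.

022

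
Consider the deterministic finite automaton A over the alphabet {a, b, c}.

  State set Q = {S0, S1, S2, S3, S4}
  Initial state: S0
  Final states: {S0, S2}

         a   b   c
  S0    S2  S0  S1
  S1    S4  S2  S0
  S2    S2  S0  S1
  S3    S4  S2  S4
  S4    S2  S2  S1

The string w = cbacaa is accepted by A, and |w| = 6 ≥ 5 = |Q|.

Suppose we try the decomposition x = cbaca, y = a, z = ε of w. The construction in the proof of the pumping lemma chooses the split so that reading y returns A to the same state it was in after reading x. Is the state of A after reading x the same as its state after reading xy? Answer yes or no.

State sequence: S0 -c-> S1 -b-> S2 -a-> S2 -c-> S1 -a-> S4 -a-> S2

After x (step 5): S4. After xy (step 6): S2.
They differ (S4 ≠ S2), so y is not a cycle from the state after x; this split is not the one the pumping-lemma construction produces, and pumping y need not keep the string in L(A).

no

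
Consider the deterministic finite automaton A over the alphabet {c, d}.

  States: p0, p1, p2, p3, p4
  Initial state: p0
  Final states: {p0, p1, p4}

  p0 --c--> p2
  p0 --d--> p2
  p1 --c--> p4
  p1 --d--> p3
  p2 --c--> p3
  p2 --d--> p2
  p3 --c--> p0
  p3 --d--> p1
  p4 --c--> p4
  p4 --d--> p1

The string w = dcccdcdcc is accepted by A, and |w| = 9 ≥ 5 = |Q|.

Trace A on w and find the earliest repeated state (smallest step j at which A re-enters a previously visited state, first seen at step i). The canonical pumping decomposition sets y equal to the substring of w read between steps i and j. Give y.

State sequence: p0 -d-> p2 -c-> p3 -c-> p0 -c-> p2 -d-> p2 -c-> p3 -d-> p1 -c-> p4 -c-> p4
First repeat at step 3: p0 was already visited.

So i = 0, j = 3, giving x = w[0:0] = ε, y = w[0:3] = dcc, z = w[3:9] = cdcdcc.
Check: |xy| = 3 ≤ 5 and |y| = 3 ≥ 1. Reading y takes A from p0 back to p0, so every xyⁱz is accepted.

dcc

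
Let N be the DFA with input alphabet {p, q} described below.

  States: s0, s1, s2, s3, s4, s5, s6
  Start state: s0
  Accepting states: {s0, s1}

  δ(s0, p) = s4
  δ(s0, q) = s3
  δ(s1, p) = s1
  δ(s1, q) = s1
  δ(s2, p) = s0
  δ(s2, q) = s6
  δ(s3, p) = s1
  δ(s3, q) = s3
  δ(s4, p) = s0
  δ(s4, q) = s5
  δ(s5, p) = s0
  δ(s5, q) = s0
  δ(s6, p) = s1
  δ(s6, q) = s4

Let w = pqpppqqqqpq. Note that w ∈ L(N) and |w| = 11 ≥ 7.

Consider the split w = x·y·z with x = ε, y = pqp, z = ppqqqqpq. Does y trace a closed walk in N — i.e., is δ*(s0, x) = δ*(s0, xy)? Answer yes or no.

yes

State sequence: s0 -p-> s4 -q-> s5 -p-> s0

After x (step 0): s0. After xy (step 3): s0.
They match, so y = pqp drives N around a cycle from s0 back to itself; pumping y any number of times keeps N in s0 before reading z, and xyⁱz ∈ L(N) for every i ≥ 0.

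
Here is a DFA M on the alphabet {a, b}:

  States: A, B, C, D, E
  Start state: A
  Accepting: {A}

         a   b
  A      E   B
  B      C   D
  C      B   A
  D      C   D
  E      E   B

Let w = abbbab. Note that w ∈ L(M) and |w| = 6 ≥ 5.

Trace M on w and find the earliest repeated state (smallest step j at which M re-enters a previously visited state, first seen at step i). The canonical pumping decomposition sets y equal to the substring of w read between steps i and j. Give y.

State sequence: A -a-> E -b-> B -b-> D -b-> D -a-> C -b-> A
First repeat at step 4: D was already visited.

So i = 3, j = 4, giving x = w[0:3] = abb, y = w[3:4] = b, z = w[4:6] = ab.
Check: |xy| = 4 ≤ 5 and |y| = 1 ≥ 1. Reading y takes M from D back to D, so every xyⁱz is accepted.

b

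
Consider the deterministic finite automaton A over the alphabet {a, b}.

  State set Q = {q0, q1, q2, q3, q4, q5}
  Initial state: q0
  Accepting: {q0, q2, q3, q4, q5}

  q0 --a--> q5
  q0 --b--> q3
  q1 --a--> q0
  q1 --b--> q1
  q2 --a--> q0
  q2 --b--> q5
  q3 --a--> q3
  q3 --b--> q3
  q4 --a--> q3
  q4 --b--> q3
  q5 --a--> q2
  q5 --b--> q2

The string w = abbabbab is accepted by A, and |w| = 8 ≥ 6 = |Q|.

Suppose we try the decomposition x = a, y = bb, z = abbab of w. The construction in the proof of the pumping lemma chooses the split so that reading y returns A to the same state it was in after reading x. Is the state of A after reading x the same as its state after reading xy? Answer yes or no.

State sequence: q0 -a-> q5 -b-> q2 -b-> q5

After x (step 1): q5. After xy (step 3): q5.
They match, so y = bb drives A around a cycle from q5 back to itself; pumping y any number of times keeps A in q5 before reading z, and xyⁱz ∈ L(A) for every i ≥ 0.

yes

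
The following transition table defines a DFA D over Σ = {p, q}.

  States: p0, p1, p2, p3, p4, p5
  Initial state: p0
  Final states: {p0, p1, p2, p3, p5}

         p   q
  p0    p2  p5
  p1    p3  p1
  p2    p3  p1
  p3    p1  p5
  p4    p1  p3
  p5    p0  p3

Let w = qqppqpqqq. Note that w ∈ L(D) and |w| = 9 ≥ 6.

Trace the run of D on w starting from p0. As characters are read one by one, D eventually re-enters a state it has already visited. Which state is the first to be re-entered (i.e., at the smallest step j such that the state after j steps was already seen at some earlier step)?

Run of D on w = q q p p q p q q q:
  step 0: p0  (start)
  step 1: p5  (read q: p0→p5)
  step 2: p3  (read q: p5→p3)
  step 3: p1  (read p: p3→p1)
  step 4: p3  (read p: p1→p3)   ← first repeat (p3 seen earlier)
  step 5: p5  (read q: p3→p5)
  step 6: p0  (read p: p5→p0)
  step 7: p5  (read q: p0→p5)
  step 8: p3  (read q: p5→p3)
  step 9: p5  (read q: p3→p5)

The earliest repeat is at step j = 4: D is in p3, which it already visited at step i = 2.
With |Q| = 6, pigeonhole forces a state repeat no later than step 6; the substring read between the first and second visits to that state can be pumped.

p3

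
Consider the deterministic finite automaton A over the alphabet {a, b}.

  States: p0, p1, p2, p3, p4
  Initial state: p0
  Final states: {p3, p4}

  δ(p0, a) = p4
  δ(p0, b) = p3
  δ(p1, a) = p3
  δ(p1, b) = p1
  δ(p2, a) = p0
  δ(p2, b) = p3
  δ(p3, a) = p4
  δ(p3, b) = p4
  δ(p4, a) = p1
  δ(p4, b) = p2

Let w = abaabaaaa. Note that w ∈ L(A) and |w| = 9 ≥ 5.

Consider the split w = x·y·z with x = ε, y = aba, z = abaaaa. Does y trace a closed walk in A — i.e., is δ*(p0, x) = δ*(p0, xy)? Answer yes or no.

State sequence: p0 -a-> p4 -b-> p2 -a-> p0

After x (step 0): p0. After xy (step 3): p0.
They match, so y = aba drives A around a cycle from p0 back to itself; pumping y any number of times keeps A in p0 before reading z, and xyⁱz ∈ L(A) for every i ≥ 0.

yes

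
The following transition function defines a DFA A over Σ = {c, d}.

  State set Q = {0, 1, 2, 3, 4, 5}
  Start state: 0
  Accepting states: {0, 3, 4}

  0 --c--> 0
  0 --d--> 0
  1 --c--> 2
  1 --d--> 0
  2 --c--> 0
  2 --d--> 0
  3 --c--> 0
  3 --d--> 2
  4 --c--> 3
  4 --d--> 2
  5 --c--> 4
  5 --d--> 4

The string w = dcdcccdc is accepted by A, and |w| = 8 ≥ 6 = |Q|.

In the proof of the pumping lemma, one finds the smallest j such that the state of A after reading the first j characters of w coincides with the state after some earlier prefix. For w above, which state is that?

Run of A on w = d c d c c c d c:
  step 0: 0  (start)
  step 1: 0  (read d: 0→0)   ← first repeat (0 seen earlier)
  step 2: 0  (read c: 0→0)
  step 3: 0  (read d: 0→0)
  step 4: 0  (read c: 0→0)
  step 5: 0  (read c: 0→0)
  step 6: 0  (read c: 0→0)
  step 7: 0  (read d: 0→0)
  step 8: 0  (read c: 0→0)

The earliest repeat is at step j = 1: A is in 0, which it already visited at step i = 0.
The DFA has 6 states, so the proof of the pumping lemma guarantees a repeated state among the first 6+1 visited; the segment between the two visits is the pumpable y.

0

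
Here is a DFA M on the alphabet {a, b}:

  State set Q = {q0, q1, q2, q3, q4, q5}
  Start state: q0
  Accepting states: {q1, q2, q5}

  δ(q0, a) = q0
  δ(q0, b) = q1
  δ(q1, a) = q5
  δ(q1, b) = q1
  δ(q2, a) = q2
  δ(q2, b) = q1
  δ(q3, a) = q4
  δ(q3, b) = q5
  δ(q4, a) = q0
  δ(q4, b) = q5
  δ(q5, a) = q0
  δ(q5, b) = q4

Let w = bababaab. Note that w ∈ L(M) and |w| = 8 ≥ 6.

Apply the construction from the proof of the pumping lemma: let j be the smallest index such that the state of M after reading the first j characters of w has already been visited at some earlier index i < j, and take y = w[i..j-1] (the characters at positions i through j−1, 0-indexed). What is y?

baba

Run of M on w = b a b a b a a b:
  step 0: q0  (start)
  step 1: q1  (read b: q0→q1)
  step 2: q5  (read a: q1→q5)
  step 3: q4  (read b: q5→q4)
  step 4: q0  (read a: q4→q0)   ← first repeat (q0 seen earlier)
  step 5: q1  (read b: q0→q1)
  step 6: q5  (read a: q1→q5)
  step 7: q0  (read a: q5→q0)
  step 8: q1  (read b: q0→q1)

So i = 0, j = 4, giving x = w[0:0] = ε, y = w[0:4] = baba, z = w[4:8] = baab.
Check: |xy| = 4 ≤ 6 and |y| = 4 ≥ 1. Reading y takes M from q0 back to q0, so every xyⁱz is accepted.
The DFA has 6 states, so the proof of the pumping lemma guarantees a repeated state among the first 6+1 visited; the segment between the two visits is the pumpable y.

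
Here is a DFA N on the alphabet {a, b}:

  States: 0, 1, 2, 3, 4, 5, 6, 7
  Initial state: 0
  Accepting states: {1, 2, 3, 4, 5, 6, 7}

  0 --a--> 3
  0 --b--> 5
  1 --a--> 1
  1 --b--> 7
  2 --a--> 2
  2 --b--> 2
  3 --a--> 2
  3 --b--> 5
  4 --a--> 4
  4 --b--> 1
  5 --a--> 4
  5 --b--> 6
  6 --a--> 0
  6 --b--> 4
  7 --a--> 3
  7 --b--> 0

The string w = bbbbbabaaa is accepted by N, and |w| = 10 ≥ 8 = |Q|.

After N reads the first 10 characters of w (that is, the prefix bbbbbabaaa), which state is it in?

Run of N on the first 10 characters of w = b b b b b a b a a a:
  step 0: 0  (start)
  step 1: 5  (read b: 0→5)
  step 2: 6  (read b: 5→6)
  step 3: 4  (read b: 6→4)
  step 4: 1  (read b: 4→1)
  step 5: 7  (read b: 1→7)
  step 6: 3  (read a: 7→3)
  step 7: 5  (read b: 3→5)
  step 8: 4  (read a: 5→4)
  step 9: 4  (read a: 4→4)
  step 10: 4  (read a: 4→4)

After reading 10 characters, N is in state 4.

4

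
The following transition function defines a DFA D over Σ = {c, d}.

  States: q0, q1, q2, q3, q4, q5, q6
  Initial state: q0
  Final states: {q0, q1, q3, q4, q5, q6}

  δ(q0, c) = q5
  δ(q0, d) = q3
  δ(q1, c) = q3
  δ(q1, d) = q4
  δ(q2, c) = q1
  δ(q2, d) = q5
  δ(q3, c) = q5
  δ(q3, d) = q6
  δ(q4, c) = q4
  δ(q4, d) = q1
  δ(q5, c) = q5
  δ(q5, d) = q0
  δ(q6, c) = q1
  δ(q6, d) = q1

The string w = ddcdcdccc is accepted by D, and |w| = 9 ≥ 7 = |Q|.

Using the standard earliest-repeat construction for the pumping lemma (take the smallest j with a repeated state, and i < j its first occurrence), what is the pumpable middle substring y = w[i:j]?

c

State sequence: q0 -d-> q3 -d-> q6 -c-> q1 -d-> q4 -c-> q4 -d-> q1 -c-> q3 -c-> q5 -c-> q5
First repeat at step 5: q4 was already visited.

So i = 4, j = 5, giving x = w[0:4] = ddcd, y = w[4:5] = c, z = w[5:9] = dccc.
Check: |xy| = 5 ≤ 7 and |y| = 1 ≥ 1. Reading y takes D from q4 back to q4, so every xyⁱz is accepted.
Since D has 7 states, any run of length ≥ 7 visits 7+1 states, so by pigeonhole some state repeats within the first 7 steps — that repeat gives the pumpable loop.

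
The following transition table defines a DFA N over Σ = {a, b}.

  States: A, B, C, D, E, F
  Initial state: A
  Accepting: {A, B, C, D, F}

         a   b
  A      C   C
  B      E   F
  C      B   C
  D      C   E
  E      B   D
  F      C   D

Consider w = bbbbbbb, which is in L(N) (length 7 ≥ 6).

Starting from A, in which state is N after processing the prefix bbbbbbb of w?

C

Run of N on the first 7 characters of w = b b b b b b b:
  step 0: A  (start)
  step 1: C  (read b: A→C)
  step 2: C  (read b: C→C)
  step 3: C  (read b: C→C)
  step 4: C  (read b: C→C)
  step 5: C  (read b: C→C)
  step 6: C  (read b: C→C)
  step 7: C  (read b: C→C)

After reading 7 characters, N is in state C.
(This kind of state-tracing is the core of the pumping-lemma construction: with 6 states, pigeonhole forces a repeat within the first 6 steps.)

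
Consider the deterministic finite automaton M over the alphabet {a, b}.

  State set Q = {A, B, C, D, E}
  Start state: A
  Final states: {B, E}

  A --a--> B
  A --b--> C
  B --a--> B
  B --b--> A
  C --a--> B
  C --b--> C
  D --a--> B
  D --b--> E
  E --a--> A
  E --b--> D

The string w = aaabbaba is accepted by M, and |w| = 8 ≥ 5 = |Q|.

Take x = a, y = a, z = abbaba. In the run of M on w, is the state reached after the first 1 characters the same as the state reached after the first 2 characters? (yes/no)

State sequence: A -a-> B -a-> B

After x (step 1): B. After xy (step 2): B.
They match, so y = a drives M around a cycle from B back to itself; pumping y any number of times keeps M in B before reading z, and xyⁱz ∈ L(M) for every i ≥ 0.

yes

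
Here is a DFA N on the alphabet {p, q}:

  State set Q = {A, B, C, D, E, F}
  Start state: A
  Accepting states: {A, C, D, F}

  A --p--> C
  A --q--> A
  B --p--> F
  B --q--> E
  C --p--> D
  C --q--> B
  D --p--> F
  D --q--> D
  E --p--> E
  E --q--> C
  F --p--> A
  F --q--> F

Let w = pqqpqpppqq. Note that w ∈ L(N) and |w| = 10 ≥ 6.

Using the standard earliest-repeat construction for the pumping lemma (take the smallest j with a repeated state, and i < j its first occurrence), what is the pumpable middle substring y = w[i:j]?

Run of N on w = p q q p q p p p q q:
  step 0: A  (start)
  step 1: C  (read p: A→C)
  step 2: B  (read q: C→B)
  step 3: E  (read q: B→E)
  step 4: E  (read p: E→E)   ← first repeat (E seen earlier)
  step 5: C  (read q: E→C)
  step 6: D  (read p: C→D)
  step 7: F  (read p: D→F)
  step 8: A  (read p: F→A)
  step 9: A  (read q: A→A)
  step 10: A  (read q: A→A)

So i = 3, j = 4, giving x = w[0:3] = pqq, y = w[3:4] = p, z = w[4:10] = qpppqq.
Check: |xy| = 4 ≤ 6 and |y| = 1 ≥ 1. Reading y takes N from E back to E, so every xyⁱz is accepted.
The DFA has 6 states, so the proof of the pumping lemma guarantees a repeated state among the first 6+1 visited; the segment between the two visits is the pumpable y.

p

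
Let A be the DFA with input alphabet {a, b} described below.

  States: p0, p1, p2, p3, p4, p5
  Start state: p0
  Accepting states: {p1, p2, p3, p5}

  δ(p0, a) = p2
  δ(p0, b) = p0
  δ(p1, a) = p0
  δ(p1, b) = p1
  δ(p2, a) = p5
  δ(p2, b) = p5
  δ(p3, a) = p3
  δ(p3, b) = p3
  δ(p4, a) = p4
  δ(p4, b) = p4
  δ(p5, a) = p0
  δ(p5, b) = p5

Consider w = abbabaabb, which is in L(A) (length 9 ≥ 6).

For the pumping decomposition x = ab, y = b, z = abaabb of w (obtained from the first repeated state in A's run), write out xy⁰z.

ababaabb

xy⁰z = xz = ab·abaabb = ababaabb.
Reading y = b takes A from p5 back to p5, so after x the machine is still in p5, and z then leads to the accepting state p5. Hence ababaabb ∈ L(A).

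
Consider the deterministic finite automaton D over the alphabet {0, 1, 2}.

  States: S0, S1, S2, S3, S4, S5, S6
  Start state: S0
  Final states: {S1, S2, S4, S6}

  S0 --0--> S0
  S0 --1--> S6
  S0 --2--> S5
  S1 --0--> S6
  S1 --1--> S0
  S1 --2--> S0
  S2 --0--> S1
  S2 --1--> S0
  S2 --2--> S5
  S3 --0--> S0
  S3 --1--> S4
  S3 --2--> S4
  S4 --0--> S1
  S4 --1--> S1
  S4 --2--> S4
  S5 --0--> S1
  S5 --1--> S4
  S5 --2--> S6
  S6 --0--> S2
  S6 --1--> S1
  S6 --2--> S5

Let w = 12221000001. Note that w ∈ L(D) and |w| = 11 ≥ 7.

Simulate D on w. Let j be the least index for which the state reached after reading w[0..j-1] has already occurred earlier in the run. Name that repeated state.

State sequence: S0 -1-> S6 -2-> S5 -2-> S6 -2-> S5 -1-> S4 -0-> S1 -0-> S6 -0-> S2 -0-> S1 -0-> S6 -1-> S1
First repeat at step 3: S6 was already visited.

The earliest repeat is at step j = 3: D is in S6, which it already visited at step i = 1.
With |Q| = 7, pigeonhole forces a state repeat no later than step 7; the substring read between the first and second visits to that state can be pumped.

S6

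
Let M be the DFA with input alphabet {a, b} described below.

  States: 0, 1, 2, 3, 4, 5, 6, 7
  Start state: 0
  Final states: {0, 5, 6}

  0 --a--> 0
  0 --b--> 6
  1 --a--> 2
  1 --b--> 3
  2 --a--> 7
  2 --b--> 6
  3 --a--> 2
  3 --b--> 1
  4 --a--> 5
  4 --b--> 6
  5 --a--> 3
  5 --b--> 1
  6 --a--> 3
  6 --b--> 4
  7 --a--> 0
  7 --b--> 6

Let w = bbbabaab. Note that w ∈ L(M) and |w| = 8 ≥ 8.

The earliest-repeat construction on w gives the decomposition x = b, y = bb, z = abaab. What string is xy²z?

xy^2z = b·bb·bb·abaab = bbbbbabaab.
Reading y = bb takes M from 6 back to 6, so after x·y·y the machine is still in 6, and z then leads to the accepting state 6. Hence bbbbbabaab ∈ L(M).

bbbbbabaab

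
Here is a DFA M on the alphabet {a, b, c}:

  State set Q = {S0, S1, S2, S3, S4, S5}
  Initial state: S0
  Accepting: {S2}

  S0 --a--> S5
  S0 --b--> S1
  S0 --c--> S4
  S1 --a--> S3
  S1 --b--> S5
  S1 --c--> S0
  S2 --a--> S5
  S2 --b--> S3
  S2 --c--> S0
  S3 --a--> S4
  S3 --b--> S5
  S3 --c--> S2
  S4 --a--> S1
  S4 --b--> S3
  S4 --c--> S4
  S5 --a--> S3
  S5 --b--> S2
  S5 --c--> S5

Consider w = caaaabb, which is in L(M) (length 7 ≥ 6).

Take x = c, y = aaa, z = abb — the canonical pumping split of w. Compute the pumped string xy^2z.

caaaaaaabb

xy^2z = c·aaa·aaa·abb = caaaaaaabb.
Reading y = aaa takes M from S4 back to S4, so after x·y·y the machine is still in S4, and z then leads to the accepting state S2. Hence caaaaaaabb ∈ L(M).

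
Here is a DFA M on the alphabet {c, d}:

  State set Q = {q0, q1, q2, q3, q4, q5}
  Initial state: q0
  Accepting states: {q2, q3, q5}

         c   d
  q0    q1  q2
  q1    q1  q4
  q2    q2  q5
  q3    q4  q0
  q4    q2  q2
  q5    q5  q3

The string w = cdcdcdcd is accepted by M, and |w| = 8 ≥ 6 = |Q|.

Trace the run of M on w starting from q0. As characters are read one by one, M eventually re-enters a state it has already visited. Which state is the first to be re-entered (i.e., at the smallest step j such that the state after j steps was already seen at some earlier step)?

q5

State sequence: q0 -c-> q1 -d-> q4 -c-> q2 -d-> q5 -c-> q5 -d-> q3 -c-> q4 -d-> q2
First repeat at step 5: q5 was already visited.

The earliest repeat is at step j = 5: M is in q5, which it already visited at step i = 4.
The DFA has 6 states, so the proof of the pumping lemma guarantees a repeated state among the first 6+1 visited; the segment between the two visits is the pumpable y.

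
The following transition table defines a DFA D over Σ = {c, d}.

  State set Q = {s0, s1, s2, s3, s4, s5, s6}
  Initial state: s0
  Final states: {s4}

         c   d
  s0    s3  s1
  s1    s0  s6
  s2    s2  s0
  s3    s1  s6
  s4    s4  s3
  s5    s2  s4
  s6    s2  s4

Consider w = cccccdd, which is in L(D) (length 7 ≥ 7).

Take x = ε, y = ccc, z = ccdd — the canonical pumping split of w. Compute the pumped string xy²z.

ccccccccdd

xy^2z = ε·ccc·ccc·ccdd = ccccccccdd.
Reading y = ccc takes D from s0 back to s0, so after x·y·y the machine is still in s0, and z then leads to the accepting state s4. Hence ccccccccdd ∈ L(D).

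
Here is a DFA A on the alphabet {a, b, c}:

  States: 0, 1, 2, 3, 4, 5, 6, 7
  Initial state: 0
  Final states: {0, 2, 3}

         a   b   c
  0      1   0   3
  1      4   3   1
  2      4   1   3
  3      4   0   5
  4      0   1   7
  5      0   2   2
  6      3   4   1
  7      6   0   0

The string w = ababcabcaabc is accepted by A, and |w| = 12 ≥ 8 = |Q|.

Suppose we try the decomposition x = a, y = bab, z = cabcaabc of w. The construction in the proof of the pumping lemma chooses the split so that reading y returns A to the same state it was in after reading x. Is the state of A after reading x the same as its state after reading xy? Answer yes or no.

yes

Run of A on the first 4 characters of w = a b a b:
  step 0: 0  (start)
  step 1: 1  (read a: 0→1)
  step 2: 3  (read b: 1→3)
  step 3: 4  (read a: 3→4)
  step 4: 1  (read b: 4→1)

After x (step 1): 1. After xy (step 4): 1.
They match, so y = bab drives A around a cycle from 1 back to itself; pumping y any number of times keeps A in 1 before reading z, and xyⁱz ∈ L(A) for every i ≥ 0.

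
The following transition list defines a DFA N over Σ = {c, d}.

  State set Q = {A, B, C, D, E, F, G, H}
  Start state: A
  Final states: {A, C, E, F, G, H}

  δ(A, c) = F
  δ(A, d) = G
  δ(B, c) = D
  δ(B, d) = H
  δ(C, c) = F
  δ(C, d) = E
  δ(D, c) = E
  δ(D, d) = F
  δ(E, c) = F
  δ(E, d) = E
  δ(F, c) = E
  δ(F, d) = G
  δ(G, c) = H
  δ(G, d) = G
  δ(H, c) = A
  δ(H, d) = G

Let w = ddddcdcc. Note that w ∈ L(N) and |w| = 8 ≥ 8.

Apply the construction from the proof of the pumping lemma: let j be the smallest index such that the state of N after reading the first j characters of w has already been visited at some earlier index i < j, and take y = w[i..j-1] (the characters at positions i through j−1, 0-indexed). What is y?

d

State sequence: A -d-> G -d-> G -d-> G -d-> G -c-> H -d-> G -c-> H -c-> A
First repeat at step 2: G was already visited.

So i = 1, j = 2, giving x = w[0:1] = d, y = w[1:2] = d, z = w[2:8] = ddcdcc.
Check: |xy| = 2 ≤ 8 and |y| = 1 ≥ 1. Reading y takes N from G back to G, so every xyⁱz is accepted.
With |Q| = 8, pigeonhole forces a state repeat no later than step 8; the substring read between the first and second visits to that state can be pumped.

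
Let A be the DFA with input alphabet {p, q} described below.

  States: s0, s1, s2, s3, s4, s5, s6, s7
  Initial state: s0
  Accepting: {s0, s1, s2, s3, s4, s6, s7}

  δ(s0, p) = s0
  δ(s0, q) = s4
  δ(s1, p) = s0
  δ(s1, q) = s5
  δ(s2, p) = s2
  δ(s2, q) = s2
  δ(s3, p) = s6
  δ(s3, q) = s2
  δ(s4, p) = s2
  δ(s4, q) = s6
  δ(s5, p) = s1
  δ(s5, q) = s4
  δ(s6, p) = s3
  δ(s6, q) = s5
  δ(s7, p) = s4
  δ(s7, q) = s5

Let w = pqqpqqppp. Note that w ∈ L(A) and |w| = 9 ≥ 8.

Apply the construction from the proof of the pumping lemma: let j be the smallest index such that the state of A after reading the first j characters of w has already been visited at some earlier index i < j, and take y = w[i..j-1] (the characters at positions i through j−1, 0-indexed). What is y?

State sequence: s0 -p-> s0 -q-> s4 -q-> s6 -p-> s3 -q-> s2 -q-> s2 -p-> s2 -p-> s2 -p-> s2
First repeat at step 1: s0 was already visited.

So i = 0, j = 1, giving x = w[0:0] = ε, y = w[0:1] = p, z = w[1:9] = qqpqqppp.
Check: |xy| = 1 ≤ 8 and |y| = 1 ≥ 1. Reading y takes A from s0 back to s0, so every xyⁱz is accepted.

p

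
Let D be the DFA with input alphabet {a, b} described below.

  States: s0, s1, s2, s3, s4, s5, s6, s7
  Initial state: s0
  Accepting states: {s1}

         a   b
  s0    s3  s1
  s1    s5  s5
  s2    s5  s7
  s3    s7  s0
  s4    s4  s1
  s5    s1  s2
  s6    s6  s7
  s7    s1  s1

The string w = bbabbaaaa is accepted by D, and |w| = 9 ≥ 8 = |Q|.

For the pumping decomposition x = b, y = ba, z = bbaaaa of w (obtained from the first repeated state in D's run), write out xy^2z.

bbababbaaaa

xy^2z = b·ba·ba·bbaaaa = bbababbaaaa.
Reading y = ba takes D from s1 back to s1, so after x·y·y the machine is still in s1, and z then leads to the accepting state s1. Hence bbababbaaaa ∈ L(D).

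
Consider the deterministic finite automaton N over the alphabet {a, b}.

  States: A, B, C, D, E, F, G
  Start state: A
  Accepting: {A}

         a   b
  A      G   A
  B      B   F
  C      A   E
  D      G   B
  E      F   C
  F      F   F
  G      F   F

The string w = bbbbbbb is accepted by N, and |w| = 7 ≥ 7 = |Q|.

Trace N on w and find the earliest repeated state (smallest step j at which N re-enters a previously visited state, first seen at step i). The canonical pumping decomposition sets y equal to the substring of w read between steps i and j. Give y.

b

State sequence: A -b-> A -b-> A -b-> A -b-> A -b-> A -b-> A -b-> A
First repeat at step 1: A was already visited.

So i = 0, j = 1, giving x = w[0:0] = ε, y = w[0:1] = b, z = w[1:7] = bbbbbb.
Check: |xy| = 1 ≤ 7 and |y| = 1 ≥ 1. Reading y takes N from A back to A, so every xyⁱz is accepted.
The DFA has 7 states, so the proof of the pumping lemma guarantees a repeated state among the first 7+1 visited; the segment between the two visits is the pumpable y.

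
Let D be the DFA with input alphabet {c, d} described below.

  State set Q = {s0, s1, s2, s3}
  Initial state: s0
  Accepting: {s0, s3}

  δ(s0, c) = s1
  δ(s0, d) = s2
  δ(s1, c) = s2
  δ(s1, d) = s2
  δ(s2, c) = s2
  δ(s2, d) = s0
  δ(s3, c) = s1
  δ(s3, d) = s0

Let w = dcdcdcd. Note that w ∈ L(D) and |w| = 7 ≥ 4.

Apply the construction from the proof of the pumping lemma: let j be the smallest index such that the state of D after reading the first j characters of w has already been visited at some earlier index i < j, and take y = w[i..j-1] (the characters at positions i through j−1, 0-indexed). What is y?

c

Run of D on w = d c d c d c d:
  step 0: s0  (start)
  step 1: s2  (read d: s0→s2)
  step 2: s2  (read c: s2→s2)   ← first repeat (s2 seen earlier)
  step 3: s0  (read d: s2→s0)
  step 4: s1  (read c: s0→s1)
  step 5: s2  (read d: s1→s2)
  step 6: s2  (read c: s2→s2)
  step 7: s0  (read d: s2→s0)

So i = 1, j = 2, giving x = w[0:1] = d, y = w[1:2] = c, z = w[2:7] = dcdcd.
Check: |xy| = 2 ≤ 4 and |y| = 1 ≥ 1. Reading y takes D from s2 back to s2, so every xyⁱz is accepted.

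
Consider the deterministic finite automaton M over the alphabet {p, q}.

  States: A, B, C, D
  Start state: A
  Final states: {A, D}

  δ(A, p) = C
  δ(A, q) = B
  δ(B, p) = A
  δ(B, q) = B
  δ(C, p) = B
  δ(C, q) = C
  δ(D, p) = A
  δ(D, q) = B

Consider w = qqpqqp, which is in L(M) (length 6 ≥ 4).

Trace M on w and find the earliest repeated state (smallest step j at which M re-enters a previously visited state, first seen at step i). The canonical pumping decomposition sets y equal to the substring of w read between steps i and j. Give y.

Run of M on w = q q p q q p:
  step 0: A  (start)
  step 1: B  (read q: A→B)
  step 2: B  (read q: B→B)   ← first repeat (B seen earlier)
  step 3: A  (read p: B→A)
  step 4: B  (read q: A→B)
  step 5: B  (read q: B→B)
  step 6: A  (read p: B→A)

So i = 1, j = 2, giving x = w[0:1] = q, y = w[1:2] = q, z = w[2:6] = pqqp.
Check: |xy| = 2 ≤ 4 and |y| = 1 ≥ 1. Reading y takes M from B back to B, so every xyⁱz is accepted.
With |Q| = 4, pigeonhole forces a state repeat no later than step 4; the substring read between the first and second visits to that state can be pumped.

q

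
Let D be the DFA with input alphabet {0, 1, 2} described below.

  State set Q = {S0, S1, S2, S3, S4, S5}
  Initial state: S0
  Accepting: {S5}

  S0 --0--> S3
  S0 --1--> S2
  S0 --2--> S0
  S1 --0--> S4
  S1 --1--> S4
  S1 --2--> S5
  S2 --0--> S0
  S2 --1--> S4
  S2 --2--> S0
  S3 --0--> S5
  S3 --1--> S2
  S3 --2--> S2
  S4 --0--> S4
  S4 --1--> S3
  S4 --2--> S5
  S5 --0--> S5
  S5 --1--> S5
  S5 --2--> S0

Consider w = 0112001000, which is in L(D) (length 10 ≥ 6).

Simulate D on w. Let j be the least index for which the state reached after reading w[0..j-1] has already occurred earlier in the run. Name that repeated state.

S5

State sequence: S0 -0-> S3 -1-> S2 -1-> S4 -2-> S5 -0-> S5 -0-> S5 -1-> S5 -0-> S5 -0-> S5 -0-> S5
First repeat at step 5: S5 was already visited.

The earliest repeat is at step j = 5: D is in S5, which it already visited at step i = 4.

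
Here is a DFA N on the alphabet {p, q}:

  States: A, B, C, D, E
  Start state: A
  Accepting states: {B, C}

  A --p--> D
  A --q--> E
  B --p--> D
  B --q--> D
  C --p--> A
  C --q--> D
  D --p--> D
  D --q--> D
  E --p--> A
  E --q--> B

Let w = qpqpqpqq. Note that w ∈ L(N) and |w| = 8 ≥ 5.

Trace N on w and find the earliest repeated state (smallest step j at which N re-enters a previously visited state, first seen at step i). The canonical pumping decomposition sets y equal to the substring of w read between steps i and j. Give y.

Run of N on w = q p q p q p q q:
  step 0: A  (start)
  step 1: E  (read q: A→E)
  step 2: A  (read p: E→A)   ← first repeat (A seen earlier)
  step 3: E  (read q: A→E)
  step 4: A  (read p: E→A)
  step 5: E  (read q: A→E)
  step 6: A  (read p: E→A)
  step 7: E  (read q: A→E)
  step 8: B  (read q: E→B)

So i = 0, j = 2, giving x = w[0:0] = ε, y = w[0:2] = qp, z = w[2:8] = qpqpqq.
Check: |xy| = 2 ≤ 5 and |y| = 2 ≥ 1. Reading y takes N from A back to A, so every xyⁱz is accepted.

qp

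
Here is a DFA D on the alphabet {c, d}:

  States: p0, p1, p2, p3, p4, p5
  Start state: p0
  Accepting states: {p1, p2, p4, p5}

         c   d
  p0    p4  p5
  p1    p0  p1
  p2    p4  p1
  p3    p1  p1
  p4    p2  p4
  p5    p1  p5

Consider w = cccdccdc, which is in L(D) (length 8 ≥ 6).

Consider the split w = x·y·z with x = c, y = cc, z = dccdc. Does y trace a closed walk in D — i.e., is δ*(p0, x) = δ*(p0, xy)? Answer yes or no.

Run of D on the first 3 characters of w = c c c:
  step 0: p0  (start)
  step 1: p4  (read c: p0→p4)
  step 2: p2  (read c: p4→p2)
  step 3: p4  (read c: p2→p4)

After x (step 1): p4. After xy (step 3): p4.
They match, so y = cc drives D around a cycle from p4 back to itself; pumping y any number of times keeps D in p4 before reading z, and xyⁱz ∈ L(D) for every i ≥ 0.

yes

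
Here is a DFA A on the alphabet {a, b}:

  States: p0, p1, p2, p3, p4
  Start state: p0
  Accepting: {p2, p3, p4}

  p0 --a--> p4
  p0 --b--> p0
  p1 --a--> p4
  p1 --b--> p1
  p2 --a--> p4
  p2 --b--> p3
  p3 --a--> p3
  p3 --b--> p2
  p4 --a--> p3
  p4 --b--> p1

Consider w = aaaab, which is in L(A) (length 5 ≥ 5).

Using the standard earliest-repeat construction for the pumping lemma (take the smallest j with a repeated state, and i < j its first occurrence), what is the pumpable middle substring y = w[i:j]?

a

State sequence: p0 -a-> p4 -a-> p3 -a-> p3 -a-> p3 -b-> p2
First repeat at step 3: p3 was already visited.

So i = 2, j = 3, giving x = w[0:2] = aa, y = w[2:3] = a, z = w[3:5] = ab.
Check: |xy| = 3 ≤ 5 and |y| = 1 ≥ 1. Reading y takes A from p3 back to p3, so every xyⁱz is accepted.
The DFA has 5 states, so the proof of the pumping lemma guarantees a repeated state among the first 5+1 visited; the segment between the two visits is the pumpable y.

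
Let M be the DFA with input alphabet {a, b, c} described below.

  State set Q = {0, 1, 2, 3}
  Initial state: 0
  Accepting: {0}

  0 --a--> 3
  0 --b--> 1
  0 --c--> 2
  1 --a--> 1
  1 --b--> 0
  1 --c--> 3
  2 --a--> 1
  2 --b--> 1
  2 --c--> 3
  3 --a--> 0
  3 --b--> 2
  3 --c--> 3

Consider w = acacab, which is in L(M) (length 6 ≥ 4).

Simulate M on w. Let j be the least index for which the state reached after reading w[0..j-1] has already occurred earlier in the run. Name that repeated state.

3

State sequence: 0 -a-> 3 -c-> 3 -a-> 0 -c-> 2 -a-> 1 -b-> 0
First repeat at step 2: 3 was already visited.

The earliest repeat is at step j = 2: M is in 3, which it already visited at step i = 1.
The DFA has 4 states, so the proof of the pumping lemma guarantees a repeated state among the first 4+1 visited; the segment between the two visits is the pumpable y.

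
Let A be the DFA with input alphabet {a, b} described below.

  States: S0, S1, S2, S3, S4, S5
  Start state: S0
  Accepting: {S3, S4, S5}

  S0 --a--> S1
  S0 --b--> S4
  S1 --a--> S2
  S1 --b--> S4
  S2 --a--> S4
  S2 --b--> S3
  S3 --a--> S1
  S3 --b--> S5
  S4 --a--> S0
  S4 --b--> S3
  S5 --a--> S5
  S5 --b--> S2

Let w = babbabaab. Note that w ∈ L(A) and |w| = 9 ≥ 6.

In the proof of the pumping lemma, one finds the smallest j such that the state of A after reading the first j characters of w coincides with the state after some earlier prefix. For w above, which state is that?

Run of A on w = b a b b a b a a b:
  step 0: S0  (start)
  step 1: S4  (read b: S0→S4)
  step 2: S0  (read a: S4→S0)   ← first repeat (S0 seen earlier)
  step 3: S4  (read b: S0→S4)
  step 4: S3  (read b: S4→S3)
  step 5: S1  (read a: S3→S1)
  step 6: S4  (read b: S1→S4)
  step 7: S0  (read a: S4→S0)
  step 8: S1  (read a: S0→S1)
  step 9: S4  (read b: S1→S4)

The earliest repeat is at step j = 2: A is in S0, which it already visited at step i = 0.
Pumping length from the standard proof: p = 6 (the number of states). The repeated state found above gives |xy| = j ≤ 6 and |y| = j − i ≥ 1.

S0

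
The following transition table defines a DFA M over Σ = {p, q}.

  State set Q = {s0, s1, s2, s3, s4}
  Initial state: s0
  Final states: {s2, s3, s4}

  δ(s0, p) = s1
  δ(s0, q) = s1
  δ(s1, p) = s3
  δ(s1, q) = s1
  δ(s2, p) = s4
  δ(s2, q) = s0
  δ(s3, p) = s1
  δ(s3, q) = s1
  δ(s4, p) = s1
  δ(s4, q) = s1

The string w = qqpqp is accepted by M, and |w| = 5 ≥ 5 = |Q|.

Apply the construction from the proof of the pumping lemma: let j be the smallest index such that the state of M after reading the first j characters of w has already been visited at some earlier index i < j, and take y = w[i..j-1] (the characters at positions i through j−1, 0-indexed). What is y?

State sequence: s0 -q-> s1 -q-> s1 -p-> s3 -q-> s1 -p-> s3
First repeat at step 2: s1 was already visited.

So i = 1, j = 2, giving x = w[0:1] = q, y = w[1:2] = q, z = w[2:5] = pqp.
Check: |xy| = 2 ≤ 5 and |y| = 1 ≥ 1. Reading y takes M from s1 back to s1, so every xyⁱz is accepted.

q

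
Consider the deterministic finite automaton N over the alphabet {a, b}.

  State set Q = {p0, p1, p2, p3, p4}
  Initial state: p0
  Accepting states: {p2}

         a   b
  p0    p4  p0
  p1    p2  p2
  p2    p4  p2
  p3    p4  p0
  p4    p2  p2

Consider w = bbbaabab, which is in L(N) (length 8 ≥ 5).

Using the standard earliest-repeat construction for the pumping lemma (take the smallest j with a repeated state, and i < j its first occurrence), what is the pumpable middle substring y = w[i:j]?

b

Run of N on w = b b b a a b a b:
  step 0: p0  (start)
  step 1: p0  (read b: p0→p0)   ← first repeat (p0 seen earlier)
  step 2: p0  (read b: p0→p0)
  step 3: p0  (read b: p0→p0)
  step 4: p4  (read a: p0→p4)
  step 5: p2  (read a: p4→p2)
  step 6: p2  (read b: p2→p2)
  step 7: p4  (read a: p2→p4)
  step 8: p2  (read b: p4→p2)

So i = 0, j = 1, giving x = w[0:0] = ε, y = w[0:1] = b, z = w[1:8] = bbaabab.
Check: |xy| = 1 ≤ 5 and |y| = 1 ≥ 1. Reading y takes N from p0 back to p0, so every xyⁱz is accepted.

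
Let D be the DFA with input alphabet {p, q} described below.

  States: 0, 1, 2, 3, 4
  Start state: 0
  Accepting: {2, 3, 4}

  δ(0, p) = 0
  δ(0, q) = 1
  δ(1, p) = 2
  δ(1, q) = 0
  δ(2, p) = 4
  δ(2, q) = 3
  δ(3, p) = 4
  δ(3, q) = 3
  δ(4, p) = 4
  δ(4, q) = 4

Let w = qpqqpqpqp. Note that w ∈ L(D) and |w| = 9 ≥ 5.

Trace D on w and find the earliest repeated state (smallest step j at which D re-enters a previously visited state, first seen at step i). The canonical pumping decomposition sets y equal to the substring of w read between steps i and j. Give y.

q

State sequence: 0 -q-> 1 -p-> 2 -q-> 3 -q-> 3 -p-> 4 -q-> 4 -p-> 4 -q-> 4 -p-> 4
First repeat at step 4: 3 was already visited.

So i = 3, j = 4, giving x = w[0:3] = qpq, y = w[3:4] = q, z = w[4:9] = pqpqp.
Check: |xy| = 4 ≤ 5 and |y| = 1 ≥ 1. Reading y takes D from 3 back to 3, so every xyⁱz is accepted.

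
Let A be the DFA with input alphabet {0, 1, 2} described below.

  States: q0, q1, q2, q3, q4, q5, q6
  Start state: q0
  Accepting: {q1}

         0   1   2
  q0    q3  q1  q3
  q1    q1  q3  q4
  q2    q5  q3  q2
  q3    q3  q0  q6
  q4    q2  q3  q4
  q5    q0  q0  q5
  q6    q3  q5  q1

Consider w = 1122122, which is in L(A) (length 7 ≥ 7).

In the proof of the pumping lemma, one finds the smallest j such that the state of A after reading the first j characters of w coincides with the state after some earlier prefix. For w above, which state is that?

State sequence: q0 -1-> q1 -1-> q3 -2-> q6 -2-> q1 -1-> q3 -2-> q6 -2-> q1
First repeat at step 4: q1 was already visited.

The earliest repeat is at step j = 4: A is in q1, which it already visited at step i = 1.

q1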